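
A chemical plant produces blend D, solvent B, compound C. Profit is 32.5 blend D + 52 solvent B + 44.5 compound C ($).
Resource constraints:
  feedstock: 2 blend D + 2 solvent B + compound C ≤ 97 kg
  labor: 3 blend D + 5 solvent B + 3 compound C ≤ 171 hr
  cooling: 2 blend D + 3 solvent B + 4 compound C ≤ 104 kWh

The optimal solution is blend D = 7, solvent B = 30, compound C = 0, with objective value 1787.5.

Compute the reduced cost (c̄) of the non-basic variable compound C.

-1

Binding: labor and cooling. Non-binding: feedstock (23 unused).
By complementary slackness, y = 0 for the non-binding constraint.
Dual feasibility on the basic columns requires 3·y_labor + 2·y_cooling = 32.5, 5·y_labor + 3·y_cooling = 52.
This yields shadow prices y_labor = 6.5, y_cooling = 6.5.
Reduced cost of compound C: c₃ − yᵀa₃ = 44.5 − (6.5·3 + 6.5·4) = 44.5 − 45.5 = -1.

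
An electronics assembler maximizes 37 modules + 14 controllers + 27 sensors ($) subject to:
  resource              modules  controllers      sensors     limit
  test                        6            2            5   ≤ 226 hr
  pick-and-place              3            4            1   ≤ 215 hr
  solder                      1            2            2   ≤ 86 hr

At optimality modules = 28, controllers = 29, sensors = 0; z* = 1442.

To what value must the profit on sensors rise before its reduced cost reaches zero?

At the optimum: test uses 226 of 226 (binding); pick-and-place uses 200 of 215 (slack = 15); solder uses 86 of 86 (binding).
Since pick-and-place is not tight, its dual is 0.
From A_Bᵀ y = c: 6·y_test + 1·y_solder = 37; 2·y_test + 2·y_solder = 14.
Solving: y_test = 6, y_solder = 1.
sensors enters the basis when its profit ≥ yᵀa₃ = 6·5 + 1·2 = 32.

32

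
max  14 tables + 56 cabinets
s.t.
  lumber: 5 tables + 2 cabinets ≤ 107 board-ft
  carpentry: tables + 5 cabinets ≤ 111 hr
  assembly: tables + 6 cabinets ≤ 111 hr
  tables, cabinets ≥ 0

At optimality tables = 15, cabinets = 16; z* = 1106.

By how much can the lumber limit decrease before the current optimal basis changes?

Binding constraints: lumber, assembly. The basis is B = [[5,2],[1,6]] with det 28.
Per unit decrease in lumber, x* moves by d = (-0.2143, 0.0357).
The basis stays optimal until tables reaches 0; allowable decrease = 70 board-ft.

70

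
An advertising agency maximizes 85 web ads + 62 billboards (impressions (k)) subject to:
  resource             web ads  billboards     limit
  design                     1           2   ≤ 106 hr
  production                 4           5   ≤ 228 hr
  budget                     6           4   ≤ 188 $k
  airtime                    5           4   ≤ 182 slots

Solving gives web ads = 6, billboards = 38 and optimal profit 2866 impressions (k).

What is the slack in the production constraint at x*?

production used = 4·6 + 5·38 = 214; slack = 228 − 214 = 14.

14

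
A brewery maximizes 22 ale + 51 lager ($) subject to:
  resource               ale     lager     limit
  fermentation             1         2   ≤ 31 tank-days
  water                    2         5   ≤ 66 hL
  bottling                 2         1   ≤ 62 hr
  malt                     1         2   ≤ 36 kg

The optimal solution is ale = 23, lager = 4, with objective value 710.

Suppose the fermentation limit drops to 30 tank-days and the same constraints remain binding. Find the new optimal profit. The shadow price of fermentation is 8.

702

Δb = -1, so new z* = 710 + (8)·(-1) = 710 − 8 = 702.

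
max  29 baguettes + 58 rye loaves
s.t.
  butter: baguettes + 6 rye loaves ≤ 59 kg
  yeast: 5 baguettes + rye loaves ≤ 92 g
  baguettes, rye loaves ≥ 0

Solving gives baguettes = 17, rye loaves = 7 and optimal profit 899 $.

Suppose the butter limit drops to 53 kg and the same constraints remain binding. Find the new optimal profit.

Check each constraint at x*: butter 59/59 (tight); yeast 92/92 (tight).
Dual feasibility on the basic columns requires 1·y_butter + 5·y_yeast = 29, 6·y_butter + 1·y_yeast = 58.
→ y_butter = 9 and y_yeast = 4.
Δz = y_butter·Δb = 9 × (-6) = -54, so new z* = 899 − 54 = 845.

845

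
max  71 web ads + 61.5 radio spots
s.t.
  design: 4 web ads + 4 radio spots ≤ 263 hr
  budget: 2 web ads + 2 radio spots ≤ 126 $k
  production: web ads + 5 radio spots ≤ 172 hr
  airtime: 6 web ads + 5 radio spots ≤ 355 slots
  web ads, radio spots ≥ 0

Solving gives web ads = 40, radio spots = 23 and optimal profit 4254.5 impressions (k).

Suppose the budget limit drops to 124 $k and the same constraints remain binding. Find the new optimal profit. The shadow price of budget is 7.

4240.5

Δb = -2, so new z* = 4254.5 + (7)·(-2) = 4254.5 − 14 = 4240.5.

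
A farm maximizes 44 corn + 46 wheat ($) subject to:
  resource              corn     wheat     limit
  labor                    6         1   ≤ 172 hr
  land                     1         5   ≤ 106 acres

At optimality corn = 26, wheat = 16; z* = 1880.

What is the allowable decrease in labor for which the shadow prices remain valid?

Binding constraints: labor, land. The basis is B = [[6,1],[1,5]] with det 29.
Per unit decrease in labor, x* moves by d = (-0.1724, 0.0345).
The basis stays optimal until corn reaches 0; allowable decrease = 150.8 hr.

150.8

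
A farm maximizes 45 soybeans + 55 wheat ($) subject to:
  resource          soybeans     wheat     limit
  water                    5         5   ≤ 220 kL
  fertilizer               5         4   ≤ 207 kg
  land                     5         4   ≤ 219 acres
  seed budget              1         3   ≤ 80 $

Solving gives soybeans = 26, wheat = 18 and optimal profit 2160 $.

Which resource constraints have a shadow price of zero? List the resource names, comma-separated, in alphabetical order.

fertilizer, land

water: 220/220 (binding)
fertilizer: 202/207 (slack 5)
land: 202/219 (slack 17)
seed budget: 80/80 (binding)
By complementary slackness, a constraint with positive slack has shadow price 0 → fertilizer, land.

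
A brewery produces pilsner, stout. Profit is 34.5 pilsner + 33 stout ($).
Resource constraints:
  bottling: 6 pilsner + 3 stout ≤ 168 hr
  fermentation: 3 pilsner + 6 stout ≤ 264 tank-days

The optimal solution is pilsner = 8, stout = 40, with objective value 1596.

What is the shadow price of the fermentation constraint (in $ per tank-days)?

3.5

At the optimum: bottling uses 168 of 168 (binding); fermentation uses 264 of 264 (binding).
From A_Bᵀ y = c: 6·y_bottling + 3·y_fermentation = 34.5; 3·y_bottling + 6·y_fermentation = 33.
→ y_bottling = 4 and y_fermentation = 3.5.
Shadow price of fermentation = 3.5.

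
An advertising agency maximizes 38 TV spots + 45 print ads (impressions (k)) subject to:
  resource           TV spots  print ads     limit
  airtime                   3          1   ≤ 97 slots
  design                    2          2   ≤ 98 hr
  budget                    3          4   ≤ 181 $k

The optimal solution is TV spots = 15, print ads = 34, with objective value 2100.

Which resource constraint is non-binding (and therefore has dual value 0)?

airtime: 79/97 (slack 18)
design: 98/98 (binding)
budget: 181/181 (binding)
By complementary slackness, a constraint with positive slack has shadow price 0 → airtime.

airtime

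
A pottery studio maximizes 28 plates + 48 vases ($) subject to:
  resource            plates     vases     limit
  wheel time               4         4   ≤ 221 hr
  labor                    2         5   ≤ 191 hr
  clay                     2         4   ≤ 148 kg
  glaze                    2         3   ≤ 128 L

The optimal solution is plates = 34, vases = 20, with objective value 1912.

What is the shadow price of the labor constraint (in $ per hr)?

0

Check each constraint at x*: wheel time 216/221 (slack 5); labor 168/191 (slack 23); clay 148/148 (tight); glaze 128/128 (tight).
Since wheel time, labor are not tight, their duals are 0.
Dual feasibility on the basic columns requires 2·y_clay + 2·y_glaze = 28, 4·y_clay + 3·y_glaze = 48.
This yields shadow prices y_clay = 6, y_glaze = 8.
Shadow price of labor = 0.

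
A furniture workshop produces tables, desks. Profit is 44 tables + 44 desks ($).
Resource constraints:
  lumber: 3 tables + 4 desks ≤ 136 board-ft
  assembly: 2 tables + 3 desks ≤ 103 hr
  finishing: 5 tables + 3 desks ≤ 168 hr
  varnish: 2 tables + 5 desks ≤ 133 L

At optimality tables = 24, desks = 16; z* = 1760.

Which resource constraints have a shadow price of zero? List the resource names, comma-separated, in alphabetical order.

assembly, varnish

lumber: 136/136 (binding)
assembly: 96/103 (slack 7)
finishing: 168/168 (binding)
varnish: 128/133 (slack 5)
By complementary slackness, a constraint with positive slack has shadow price 0 → assembly, varnish.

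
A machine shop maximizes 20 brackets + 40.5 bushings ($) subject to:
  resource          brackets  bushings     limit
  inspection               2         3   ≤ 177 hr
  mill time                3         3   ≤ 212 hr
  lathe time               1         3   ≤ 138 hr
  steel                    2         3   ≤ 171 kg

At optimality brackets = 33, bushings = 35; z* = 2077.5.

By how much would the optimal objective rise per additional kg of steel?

Binding: lathe time and steel. Non-binding: inspection (6 unused), mill time (8 unused).
Slack constraints have shadow price 0 (complementary slackness).
Dual feasibility on the basic columns requires 1·y_lathe time + 2·y_steel = 20, 3·y_lathe time + 3·y_steel = 40.5.
→ y_lathe time = 7 and y_steel = 6.5.
Shadow price of steel = 6.5.

6.5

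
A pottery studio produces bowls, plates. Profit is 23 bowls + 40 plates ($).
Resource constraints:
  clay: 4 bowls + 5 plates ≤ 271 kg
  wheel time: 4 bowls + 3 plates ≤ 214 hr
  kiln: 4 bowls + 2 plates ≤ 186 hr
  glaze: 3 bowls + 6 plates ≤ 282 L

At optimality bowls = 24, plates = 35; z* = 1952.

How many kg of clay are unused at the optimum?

0

clay used = 4·24 + 5·35 = 271; slack = 271 − 271 = 0.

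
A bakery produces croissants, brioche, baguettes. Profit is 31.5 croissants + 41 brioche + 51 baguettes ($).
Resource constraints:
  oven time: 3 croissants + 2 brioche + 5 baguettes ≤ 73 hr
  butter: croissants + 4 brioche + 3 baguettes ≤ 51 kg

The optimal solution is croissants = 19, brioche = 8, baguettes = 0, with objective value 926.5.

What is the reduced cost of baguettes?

-9.5

Check each constraint at x*: oven time 73/73 (tight); butter 51/51 (tight).
The binding rows give the dual system: 3·y_oven time + 1·y_butter = 31.5 and 2·y_oven time + 4·y_butter = 41.
Solving: y_oven time = 8.5, y_butter = 6.
Reduced cost of baguettes: c₃ − yᵀa₃ = 51 − (8.5·5 + 6·3) = 51 − 60.5 = -9.5.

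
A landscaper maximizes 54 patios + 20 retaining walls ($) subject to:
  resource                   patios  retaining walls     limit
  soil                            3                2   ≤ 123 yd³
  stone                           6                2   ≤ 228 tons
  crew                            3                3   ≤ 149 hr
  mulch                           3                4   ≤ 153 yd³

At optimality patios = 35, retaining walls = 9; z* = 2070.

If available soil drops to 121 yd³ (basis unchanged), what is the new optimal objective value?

2066

Binding: soil and stone. Non-binding: crew (17 unused), mulch (12 unused).
Slack constraints have shadow price 0 (complementary slackness).
The binding rows give the dual system: 3·y_soil + 6·y_stone = 54 and 2·y_soil + 2·y_stone = 20.
Solving: y_soil = 2, y_stone = 8.
Δz = y_soil·Δb = 2 × (-2) = -4, so new z* = 2070 − 4 = 2066.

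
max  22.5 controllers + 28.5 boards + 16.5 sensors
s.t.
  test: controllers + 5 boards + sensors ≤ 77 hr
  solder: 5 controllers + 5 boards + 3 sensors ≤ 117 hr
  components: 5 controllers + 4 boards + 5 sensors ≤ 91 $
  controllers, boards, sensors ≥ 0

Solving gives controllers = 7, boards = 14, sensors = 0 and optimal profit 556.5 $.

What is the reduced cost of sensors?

-6

Binding: test and components. Non-binding: solder (12 unused).
Since solder is not tight, its dual is 0.
The binding rows give the dual system: 1·y_test + 5·y_components = 22.5 and 5·y_test + 4·y_components = 28.5.
→ y_test = 2.5 and y_components = 4.
Reduced cost of sensors: c₃ − yᵀa₃ = 16.5 − (2.5·1 + 4·5) = 16.5 − 22.5 = -6.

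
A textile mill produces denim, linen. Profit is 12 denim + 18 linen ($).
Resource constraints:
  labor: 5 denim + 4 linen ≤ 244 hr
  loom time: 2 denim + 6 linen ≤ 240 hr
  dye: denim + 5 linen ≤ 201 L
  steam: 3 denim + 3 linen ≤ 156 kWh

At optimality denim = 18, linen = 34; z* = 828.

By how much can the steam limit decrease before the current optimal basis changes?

Binding constraints: loom time, steam. The basis is B = [[2,6],[3,3]] with det -12.
Per unit decrease in steam, x* moves by d = (-0.5, 0.1667).
The basis stays optimal until denim reaches 0; allowable decrease = 36 kWh.

36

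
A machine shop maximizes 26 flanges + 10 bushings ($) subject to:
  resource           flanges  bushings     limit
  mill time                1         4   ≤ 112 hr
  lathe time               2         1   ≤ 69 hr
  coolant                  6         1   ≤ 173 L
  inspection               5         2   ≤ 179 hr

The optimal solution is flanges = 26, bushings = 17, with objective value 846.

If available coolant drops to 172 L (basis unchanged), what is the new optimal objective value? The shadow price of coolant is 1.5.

844.5

Δb = -1, so new z* = 846 + (1.5)·(-1) = 846 − 1.5 = 844.5.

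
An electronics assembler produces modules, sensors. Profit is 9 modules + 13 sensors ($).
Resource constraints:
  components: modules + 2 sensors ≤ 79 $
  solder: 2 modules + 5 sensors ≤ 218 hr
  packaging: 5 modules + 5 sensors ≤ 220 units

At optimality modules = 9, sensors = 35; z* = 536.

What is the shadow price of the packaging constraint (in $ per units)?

Binding: components and packaging. Non-binding: solder (25 unused).
By complementary slackness, y = 0 for the non-binding constraint.
From A_Bᵀ y = c: 1·y_components + 5·y_packaging = 9; 2·y_components + 5·y_packaging = 13.
→ y_components = 4 and y_packaging = 1.
Shadow price of packaging = 1.

1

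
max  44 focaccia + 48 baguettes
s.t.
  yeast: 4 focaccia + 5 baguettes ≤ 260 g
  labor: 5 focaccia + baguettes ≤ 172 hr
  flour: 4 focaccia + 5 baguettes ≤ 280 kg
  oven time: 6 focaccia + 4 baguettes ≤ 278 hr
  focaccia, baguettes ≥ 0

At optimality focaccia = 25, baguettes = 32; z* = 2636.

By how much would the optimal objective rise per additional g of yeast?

8

Binding: yeast and oven time. Non-binding: labor (15 unused), flour (20 unused).
Since labor, flour are not tight, their duals are 0.
From A_Bᵀ y = c: 4·y_yeast + 6·y_oven time = 44; 5·y_yeast + 4·y_oven time = 48.
This yields shadow prices y_yeast = 8, y_oven time = 2.
Shadow price of yeast = 8.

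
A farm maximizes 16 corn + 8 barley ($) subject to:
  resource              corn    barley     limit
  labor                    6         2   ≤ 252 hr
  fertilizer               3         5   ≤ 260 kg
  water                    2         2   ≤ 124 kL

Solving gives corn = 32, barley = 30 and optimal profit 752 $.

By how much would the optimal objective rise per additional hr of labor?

At the optimum: labor uses 252 of 252 (binding); fertilizer uses 246 of 260 (slack = 14); water uses 124 of 124 (binding).
Since fertilizer is not tight, its dual is 0.
From A_Bᵀ y = c: 6·y_labor + 2·y_water = 16; 2·y_labor + 2·y_water = 8.
→ y_labor = 2 and y_water = 2.
Shadow price of labor = 2.

2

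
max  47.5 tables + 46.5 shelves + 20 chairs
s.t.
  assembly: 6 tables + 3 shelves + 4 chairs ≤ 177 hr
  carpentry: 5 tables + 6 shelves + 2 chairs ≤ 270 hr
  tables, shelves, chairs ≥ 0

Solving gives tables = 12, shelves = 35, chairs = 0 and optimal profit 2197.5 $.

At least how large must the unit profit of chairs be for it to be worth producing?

23

At the optimum: assembly uses 177 of 177 (binding); carpentry uses 270 of 270 (binding).
The binding rows give the dual system: 6·y_assembly + 5·y_carpentry = 47.5 and 3·y_assembly + 6·y_carpentry = 46.5.
Solving: y_assembly = 2.5, y_carpentry = 6.5.
chairs enters the basis when its profit ≥ yᵀa₃ = 2.5·4 + 6.5·2 = 23.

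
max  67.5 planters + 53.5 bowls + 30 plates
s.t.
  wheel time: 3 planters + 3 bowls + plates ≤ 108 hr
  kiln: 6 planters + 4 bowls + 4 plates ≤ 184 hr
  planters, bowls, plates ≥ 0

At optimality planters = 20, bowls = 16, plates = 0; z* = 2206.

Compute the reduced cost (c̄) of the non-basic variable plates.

Both wheel time and kiln are binding at x*.
The binding rows give the dual system: 3·y_wheel time + 6·y_kiln = 67.5 and 3·y_wheel time + 4·y_kiln = 53.5.
→ y_wheel time = 8.5 and y_kiln = 7.
Reduced cost of plates: c₃ − yᵀa₃ = 30 − (8.5·1 + 7·4) = 30 − 36.5 = -6.5.

-6.5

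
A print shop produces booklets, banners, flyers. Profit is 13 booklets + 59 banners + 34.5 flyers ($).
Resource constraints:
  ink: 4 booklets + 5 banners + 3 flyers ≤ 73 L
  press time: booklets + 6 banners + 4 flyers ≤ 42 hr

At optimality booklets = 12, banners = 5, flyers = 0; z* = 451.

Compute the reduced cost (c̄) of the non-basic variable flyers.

Check each constraint at x*: ink 73/73 (tight); press time 42/42 (tight).
Dual feasibility on the basic columns requires 4·y_ink + 1·y_press time = 13, 5·y_ink + 6·y_press time = 59.
→ y_ink = 1 and y_press time = 9.
Reduced cost of flyers: c₃ − yᵀa₃ = 34.5 − (1·3 + 9·4) = 34.5 − 39 = -4.5.

-4.5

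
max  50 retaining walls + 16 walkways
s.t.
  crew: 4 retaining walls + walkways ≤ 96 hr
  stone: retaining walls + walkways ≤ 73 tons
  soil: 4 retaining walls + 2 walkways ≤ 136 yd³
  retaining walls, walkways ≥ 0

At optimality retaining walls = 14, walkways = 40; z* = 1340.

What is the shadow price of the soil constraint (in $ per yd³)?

3.5

Check each constraint at x*: crew 96/96 (tight); stone 54/73 (slack 19); soil 136/136 (tight).
By complementary slackness, y = 0 for the non-binding constraint.
From A_Bᵀ y = c: 4·y_crew + 4·y_soil = 50; 1·y_crew + 2·y_soil = 16.
→ y_crew = 9 and y_soil = 3.5.
Shadow price of soil = 3.5.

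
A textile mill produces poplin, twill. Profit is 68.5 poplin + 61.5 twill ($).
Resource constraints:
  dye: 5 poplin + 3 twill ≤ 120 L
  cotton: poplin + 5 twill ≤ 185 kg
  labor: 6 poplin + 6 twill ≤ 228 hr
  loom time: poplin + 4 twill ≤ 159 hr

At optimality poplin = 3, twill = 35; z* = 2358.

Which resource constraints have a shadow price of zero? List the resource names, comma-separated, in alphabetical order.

dye: 120/120 (binding)
cotton: 178/185 (slack 7)
labor: 228/228 (binding)
loom time: 143/159 (slack 16)
By complementary slackness, a constraint with positive slack has shadow price 0 → cotton, loom time.

cotton, loom time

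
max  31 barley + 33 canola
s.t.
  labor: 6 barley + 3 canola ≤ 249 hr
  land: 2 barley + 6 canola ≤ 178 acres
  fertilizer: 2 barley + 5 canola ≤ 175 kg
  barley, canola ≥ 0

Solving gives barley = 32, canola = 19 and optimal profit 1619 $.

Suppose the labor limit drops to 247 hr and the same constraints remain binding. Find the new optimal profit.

1611

Check each constraint at x*: labor 249/249 (tight); land 178/178 (tight); fertilizer 159/175 (slack 16).
By complementary slackness, y = 0 for the non-binding constraint.
Dual feasibility on the basic columns requires 6·y_labor + 2·y_land = 31, 3·y_labor + 6·y_land = 33.
→ y_labor = 4 and y_land = 3.5.
Δz = y_labor·Δb = 4 × (-2) = -8, so new z* = 1619 − 8 = 1611.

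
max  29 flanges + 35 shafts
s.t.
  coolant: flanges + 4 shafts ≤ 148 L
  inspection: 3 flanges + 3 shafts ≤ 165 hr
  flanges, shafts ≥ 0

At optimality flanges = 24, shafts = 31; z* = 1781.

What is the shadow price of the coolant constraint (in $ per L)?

2

Check each constraint at x*: coolant 148/148 (tight); inspection 165/165 (tight).
The binding rows give the dual system: 1·y_coolant + 3·y_inspection = 29 and 4·y_coolant + 3·y_inspection = 35.
Solving: y_coolant = 2, y_inspection = 9.
Shadow price of coolant = 2.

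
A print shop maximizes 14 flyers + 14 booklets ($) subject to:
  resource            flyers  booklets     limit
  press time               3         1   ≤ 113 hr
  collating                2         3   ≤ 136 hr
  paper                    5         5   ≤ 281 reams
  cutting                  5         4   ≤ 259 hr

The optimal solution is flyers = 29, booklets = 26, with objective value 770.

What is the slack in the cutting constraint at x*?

cutting used = 5·29 + 4·26 = 249; slack = 259 − 249 = 10.

10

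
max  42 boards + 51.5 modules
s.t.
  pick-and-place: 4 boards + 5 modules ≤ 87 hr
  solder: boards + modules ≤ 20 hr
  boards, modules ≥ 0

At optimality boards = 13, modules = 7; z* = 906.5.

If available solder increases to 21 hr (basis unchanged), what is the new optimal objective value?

910.5

Check each constraint at x*: pick-and-place 87/87 (tight); solder 20/20 (tight).
From A_Bᵀ y = c: 4·y_pick-and-place + 1·y_solder = 42; 5·y_pick-and-place + 1·y_solder = 51.5.
→ y_pick-and-place = 9.5 and y_solder = 4.
Δz = y_solder·Δb = 4 × (1) = 4, so new z* = 906.5 + 4 = 910.5.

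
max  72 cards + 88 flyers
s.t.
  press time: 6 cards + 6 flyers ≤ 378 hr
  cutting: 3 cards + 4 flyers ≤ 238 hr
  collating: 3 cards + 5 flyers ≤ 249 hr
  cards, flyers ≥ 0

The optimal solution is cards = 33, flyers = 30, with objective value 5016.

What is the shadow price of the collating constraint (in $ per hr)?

Check each constraint at x*: press time 378/378 (tight); cutting 219/238 (slack 19); collating 249/249 (tight).
Since cutting is not tight, its dual is 0.
From A_Bᵀ y = c: 6·y_press time + 3·y_collating = 72; 6·y_press time + 5·y_collating = 88.
This yields shadow prices y_press time = 8, y_collating = 8.
Shadow price of collating = 8.

8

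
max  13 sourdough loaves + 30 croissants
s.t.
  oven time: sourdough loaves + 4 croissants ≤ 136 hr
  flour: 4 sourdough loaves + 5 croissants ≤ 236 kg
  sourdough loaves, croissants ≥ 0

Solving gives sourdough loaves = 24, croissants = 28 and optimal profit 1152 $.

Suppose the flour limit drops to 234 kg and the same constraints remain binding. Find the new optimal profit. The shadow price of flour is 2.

Δb = -2, so new z* = 1152 + (2)·(-2) = 1152 − 4 = 1148.

1148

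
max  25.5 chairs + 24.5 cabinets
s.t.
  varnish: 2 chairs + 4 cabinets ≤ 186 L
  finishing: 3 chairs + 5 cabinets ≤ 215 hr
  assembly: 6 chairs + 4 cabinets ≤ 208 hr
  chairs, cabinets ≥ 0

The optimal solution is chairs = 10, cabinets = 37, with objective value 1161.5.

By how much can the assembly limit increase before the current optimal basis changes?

222

Binding constraints: finishing, assembly. The basis is B = [[3,5],[6,4]] with det -18.
Per unit increase in assembly, x* moves by d = (0.2778, -0.1667).
The basis stays optimal until cabinets reaches 0; allowable increase = 222 hr.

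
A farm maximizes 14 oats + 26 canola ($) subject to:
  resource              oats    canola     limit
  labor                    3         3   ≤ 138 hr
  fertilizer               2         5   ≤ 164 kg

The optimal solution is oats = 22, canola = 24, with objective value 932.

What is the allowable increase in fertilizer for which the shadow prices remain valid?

Binding constraints: labor, fertilizer. The basis is B = [[3,3],[2,5]] with det 9.
Per unit increase in fertilizer, x* moves by d = (-0.3333, 0.3333).
The basis stays optimal until oats reaches 0; allowable increase = 66 kg.

66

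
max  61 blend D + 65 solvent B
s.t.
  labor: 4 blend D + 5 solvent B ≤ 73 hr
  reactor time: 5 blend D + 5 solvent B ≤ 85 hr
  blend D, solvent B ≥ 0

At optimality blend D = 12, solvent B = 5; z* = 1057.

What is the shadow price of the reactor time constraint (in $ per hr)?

9

Check each constraint at x*: labor 73/73 (tight); reactor time 85/85 (tight).
Dual feasibility on the basic columns requires 4·y_labor + 5·y_reactor time = 61, 5·y_labor + 5·y_reactor time = 65.
This yields shadow prices y_labor = 4, y_reactor time = 9.
Shadow price of reactor time = 9.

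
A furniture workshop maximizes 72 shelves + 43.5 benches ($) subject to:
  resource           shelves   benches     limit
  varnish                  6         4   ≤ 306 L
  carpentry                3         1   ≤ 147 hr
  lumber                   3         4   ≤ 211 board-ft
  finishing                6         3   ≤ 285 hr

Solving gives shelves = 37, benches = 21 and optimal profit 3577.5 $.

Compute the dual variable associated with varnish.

At the optimum: varnish uses 306 of 306 (binding); carpentry uses 132 of 147 (slack = 15); lumber uses 195 of 211 (slack = 16); finishing uses 285 of 285 (binding).
By complementary slackness, y = 0 for the non-binding constraints.
The binding rows give the dual system: 6·y_varnish + 6·y_finishing = 72 and 4·y_varnish + 3·y_finishing = 43.5.
→ y_varnish = 7.5 and y_finishing = 4.5.
Shadow price of varnish = 7.5.

7.5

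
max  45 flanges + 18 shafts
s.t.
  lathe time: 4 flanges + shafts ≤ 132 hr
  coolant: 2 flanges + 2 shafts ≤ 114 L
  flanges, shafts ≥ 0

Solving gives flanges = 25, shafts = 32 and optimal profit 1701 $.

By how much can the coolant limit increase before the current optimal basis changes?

150

Binding constraints: lathe time, coolant. The basis is B = [[4,1],[2,2]] with det 6.
Per unit increase in coolant, x* moves by d = (-0.1667, 0.6667).
The basis stays optimal until flanges reaches 0; allowable increase = 150 L.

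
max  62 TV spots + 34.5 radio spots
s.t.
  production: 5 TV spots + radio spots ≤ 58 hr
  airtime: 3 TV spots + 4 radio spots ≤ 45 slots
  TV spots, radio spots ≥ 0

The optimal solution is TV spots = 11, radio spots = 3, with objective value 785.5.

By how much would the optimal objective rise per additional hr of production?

8.5

Check each constraint at x*: production 58/58 (tight); airtime 45/45 (tight).
Dual feasibility on the basic columns requires 5·y_production + 3·y_airtime = 62, 1·y_production + 4·y_airtime = 34.5.
This yields shadow prices y_production = 8.5, y_airtime = 6.5.
Shadow price of production = 8.5.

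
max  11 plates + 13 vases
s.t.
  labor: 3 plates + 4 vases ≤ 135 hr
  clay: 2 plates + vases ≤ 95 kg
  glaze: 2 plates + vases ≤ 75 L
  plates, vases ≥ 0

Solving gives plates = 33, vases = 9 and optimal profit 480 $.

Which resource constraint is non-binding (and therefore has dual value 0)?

labor: 135/135 (binding)
clay: 75/95 (slack 20)
glaze: 75/75 (binding)
By complementary slackness, a constraint with positive slack has shadow price 0 → clay.

clay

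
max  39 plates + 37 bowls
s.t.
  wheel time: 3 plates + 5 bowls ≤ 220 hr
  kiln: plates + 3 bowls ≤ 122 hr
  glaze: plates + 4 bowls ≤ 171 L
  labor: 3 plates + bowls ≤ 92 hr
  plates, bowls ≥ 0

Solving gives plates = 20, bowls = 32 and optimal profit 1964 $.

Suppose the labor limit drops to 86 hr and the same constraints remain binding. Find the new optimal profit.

Check each constraint at x*: wheel time 220/220 (tight); kiln 116/122 (slack 6); glaze 148/171 (slack 23); labor 92/92 (tight).
Slack constraints have shadow price 0 (complementary slackness).
From A_Bᵀ y = c: 3·y_wheel time + 3·y_labor = 39; 5·y_wheel time + 1·y_labor = 37.
→ y_wheel time = 6 and y_labor = 7.
Δz = y_labor·Δb = 7 × (-6) = -42, so new z* = 1964 − 42 = 1922.

1922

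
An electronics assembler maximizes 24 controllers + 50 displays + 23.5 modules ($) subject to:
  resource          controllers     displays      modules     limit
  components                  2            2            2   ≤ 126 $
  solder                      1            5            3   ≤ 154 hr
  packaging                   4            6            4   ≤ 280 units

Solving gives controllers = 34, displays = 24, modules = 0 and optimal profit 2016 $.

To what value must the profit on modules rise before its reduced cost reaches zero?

32

Binding: solder and packaging. Non-binding: components (10 unused).
Slack constraints have shadow price 0 (complementary slackness).
The binding rows give the dual system: 1·y_solder + 4·y_packaging = 24 and 5·y_solder + 6·y_packaging = 50.
→ y_solder = 4 and y_packaging = 5.
modules enters the basis when its profit ≥ yᵀa₃ = 4·3 + 5·4 = 32.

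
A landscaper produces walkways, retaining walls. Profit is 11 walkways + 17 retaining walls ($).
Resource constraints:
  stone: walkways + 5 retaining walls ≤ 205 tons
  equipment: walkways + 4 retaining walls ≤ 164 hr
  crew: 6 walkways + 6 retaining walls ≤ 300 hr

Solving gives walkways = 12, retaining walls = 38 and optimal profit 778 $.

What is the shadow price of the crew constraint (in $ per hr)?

1.5

At the optimum: stone uses 202 of 205 (slack = 3); equipment uses 164 of 164 (binding); crew uses 300 of 300 (binding).
By complementary slackness, y = 0 for the non-binding constraint.
Dual feasibility on the basic columns requires 1·y_equipment + 6·y_crew = 11, 4·y_equipment + 6·y_crew = 17.
This yields shadow prices y_equipment = 2, y_crew = 1.5.
Shadow price of crew = 1.5.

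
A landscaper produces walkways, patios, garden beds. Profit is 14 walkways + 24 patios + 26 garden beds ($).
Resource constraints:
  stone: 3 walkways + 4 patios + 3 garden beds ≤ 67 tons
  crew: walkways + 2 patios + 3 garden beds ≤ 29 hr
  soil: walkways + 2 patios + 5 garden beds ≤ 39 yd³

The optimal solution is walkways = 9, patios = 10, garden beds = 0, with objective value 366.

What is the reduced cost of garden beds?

-4

At the optimum: stone uses 67 of 67 (binding); crew uses 29 of 29 (binding); soil uses 29 of 39 (slack = 10).
By complementary slackness, y = 0 for the non-binding constraint.
Dual feasibility on the basic columns requires 3·y_stone + 1·y_crew = 14, 4·y_stone + 2·y_crew = 24.
→ y_stone = 2 and y_crew = 8.
Reduced cost of garden beds: c₃ − yᵀa₃ = 26 − (2·3 + 8·3) = 26 − 30 = -4.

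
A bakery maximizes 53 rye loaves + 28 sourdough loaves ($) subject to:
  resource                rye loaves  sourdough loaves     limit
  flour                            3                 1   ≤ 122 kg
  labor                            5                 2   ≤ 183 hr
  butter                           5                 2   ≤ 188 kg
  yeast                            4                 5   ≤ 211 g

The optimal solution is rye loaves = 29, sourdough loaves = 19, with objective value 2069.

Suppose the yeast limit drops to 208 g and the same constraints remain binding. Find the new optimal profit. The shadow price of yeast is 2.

Δb = -3, so new z* = 2069 + (2)·(-3) = 2069 − 6 = 2063.

2063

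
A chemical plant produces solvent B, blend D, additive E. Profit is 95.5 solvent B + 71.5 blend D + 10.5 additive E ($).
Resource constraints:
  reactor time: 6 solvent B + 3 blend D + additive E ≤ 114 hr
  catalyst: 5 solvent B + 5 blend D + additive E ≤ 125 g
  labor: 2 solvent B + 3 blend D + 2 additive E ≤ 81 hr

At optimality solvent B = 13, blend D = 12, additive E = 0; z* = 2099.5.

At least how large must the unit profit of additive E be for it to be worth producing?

At the optimum: reactor time uses 114 of 114 (binding); catalyst uses 125 of 125 (binding); labor uses 62 of 81 (slack = 19).
Since labor is not tight, its dual is 0.
Dual feasibility on the basic columns requires 6·y_reactor time + 5·y_catalyst = 95.5, 3·y_reactor time + 5·y_catalyst = 71.5.
Solving: y_reactor time = 8, y_catalyst = 9.5.
additive E enters the basis when its profit ≥ yᵀa₃ = 8·1 + 9.5·1 = 17.5.

17.5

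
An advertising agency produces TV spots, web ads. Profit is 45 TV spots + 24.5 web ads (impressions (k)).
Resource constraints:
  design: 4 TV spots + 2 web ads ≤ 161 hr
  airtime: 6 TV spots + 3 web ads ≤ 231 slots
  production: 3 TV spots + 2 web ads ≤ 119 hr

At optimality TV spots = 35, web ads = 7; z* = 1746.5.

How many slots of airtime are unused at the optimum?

airtime used = 6·35 + 3·7 = 231; slack = 231 − 231 = 0.

0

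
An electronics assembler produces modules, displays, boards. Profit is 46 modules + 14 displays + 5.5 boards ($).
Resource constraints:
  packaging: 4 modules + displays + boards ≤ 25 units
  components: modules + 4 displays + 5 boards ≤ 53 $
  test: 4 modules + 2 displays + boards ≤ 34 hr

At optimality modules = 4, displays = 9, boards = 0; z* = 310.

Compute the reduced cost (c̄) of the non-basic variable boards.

-6

Binding: packaging and test. Non-binding: components (13 unused).
Slack constraints have shadow price 0 (complementary slackness).
The binding rows give the dual system: 4·y_packaging + 4·y_test = 46 and 1·y_packaging + 2·y_test = 14.
This yields shadow prices y_packaging = 9, y_test = 2.5.
Reduced cost of boards: c₃ − yᵀa₃ = 5.5 − (9·1 + 2.5·1) = 5.5 − 11.5 = -6.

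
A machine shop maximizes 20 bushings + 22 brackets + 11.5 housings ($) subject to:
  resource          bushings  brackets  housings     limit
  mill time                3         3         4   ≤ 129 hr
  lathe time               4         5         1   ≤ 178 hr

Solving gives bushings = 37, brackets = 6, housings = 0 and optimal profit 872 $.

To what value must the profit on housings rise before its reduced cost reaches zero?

At the optimum: mill time uses 129 of 129 (binding); lathe time uses 178 of 178 (binding).
The binding rows give the dual system: 3·y_mill time + 4·y_lathe time = 20 and 3·y_mill time + 5·y_lathe time = 22.
Solving: y_mill time = 4, y_lathe time = 2.
housings enters the basis when its profit ≥ yᵀa₃ = 4·4 + 2·1 = 18.

18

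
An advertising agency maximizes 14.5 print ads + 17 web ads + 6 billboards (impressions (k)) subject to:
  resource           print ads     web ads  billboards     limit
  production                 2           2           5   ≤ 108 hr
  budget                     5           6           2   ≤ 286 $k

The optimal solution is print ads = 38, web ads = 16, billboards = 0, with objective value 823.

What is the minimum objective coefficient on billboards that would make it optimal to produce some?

10

Both production and budget are binding at x*.
Dual feasibility on the basic columns requires 2·y_production + 5·y_budget = 14.5, 2·y_production + 6·y_budget = 17.
→ y_production = 1 and y_budget = 2.5.
billboards enters the basis when its profit ≥ yᵀa₃ = 1·5 + 2.5·2 = 10.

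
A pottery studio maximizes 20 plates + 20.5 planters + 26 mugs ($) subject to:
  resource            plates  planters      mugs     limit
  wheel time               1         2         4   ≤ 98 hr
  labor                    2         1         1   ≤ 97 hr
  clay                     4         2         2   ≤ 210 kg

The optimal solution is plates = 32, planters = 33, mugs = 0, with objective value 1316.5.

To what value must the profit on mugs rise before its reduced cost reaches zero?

Check each constraint at x*: wheel time 98/98 (tight); labor 97/97 (tight); clay 194/210 (slack 16).
By complementary slackness, y = 0 for the non-binding constraint.
From A_Bᵀ y = c: 1·y_wheel time + 2·y_labor = 20; 2·y_wheel time + 1·y_labor = 20.5.
→ y_wheel time = 7 and y_labor = 6.5.
mugs enters the basis when its profit ≥ yᵀa₃ = 7·4 + 6.5·1 = 34.5.

34.5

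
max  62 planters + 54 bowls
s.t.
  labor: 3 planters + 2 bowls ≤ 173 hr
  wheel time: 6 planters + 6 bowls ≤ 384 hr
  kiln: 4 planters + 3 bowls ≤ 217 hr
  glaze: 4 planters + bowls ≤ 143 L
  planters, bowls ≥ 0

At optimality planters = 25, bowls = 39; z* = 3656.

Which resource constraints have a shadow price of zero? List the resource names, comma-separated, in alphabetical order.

labor: 153/173 (slack 20)
wheel time: 384/384 (binding)
kiln: 217/217 (binding)
glaze: 139/143 (slack 4)
By complementary slackness, a constraint with positive slack has shadow price 0 → glaze, labor.

glaze, labor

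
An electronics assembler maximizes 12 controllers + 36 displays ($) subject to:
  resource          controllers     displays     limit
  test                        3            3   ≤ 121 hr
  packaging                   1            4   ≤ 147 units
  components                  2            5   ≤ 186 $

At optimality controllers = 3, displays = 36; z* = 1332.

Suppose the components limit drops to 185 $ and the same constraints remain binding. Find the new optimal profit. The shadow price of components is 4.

Δb = -1, so new z* = 1332 + (4)·(-1) = 1332 − 4 = 1328.

1328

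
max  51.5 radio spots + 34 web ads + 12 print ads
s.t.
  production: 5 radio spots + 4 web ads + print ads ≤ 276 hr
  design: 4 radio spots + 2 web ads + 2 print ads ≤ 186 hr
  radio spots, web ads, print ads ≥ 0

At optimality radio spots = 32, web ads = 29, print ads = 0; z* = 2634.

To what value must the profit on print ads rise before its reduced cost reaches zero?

17.5

Both production and design are binding at x*.
Dual feasibility on the basic columns requires 5·y_production + 4·y_design = 51.5, 4·y_production + 2·y_design = 34.
This yields shadow prices y_production = 5.5, y_design = 6.
print ads enters the basis when its profit ≥ yᵀa₃ = 5.5·1 + 6·2 = 17.5.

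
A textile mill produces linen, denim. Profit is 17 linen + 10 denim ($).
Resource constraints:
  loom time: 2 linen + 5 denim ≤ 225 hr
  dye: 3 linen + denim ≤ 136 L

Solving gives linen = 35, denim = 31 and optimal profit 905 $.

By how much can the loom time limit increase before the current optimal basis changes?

455

Binding constraints: loom time, dye. The basis is B = [[2,5],[3,1]] with det -13.
Per unit increase in loom time, x* moves by d = (-0.0769, 0.2308).
The basis stays optimal until linen reaches 0; allowable increase = 455 hr.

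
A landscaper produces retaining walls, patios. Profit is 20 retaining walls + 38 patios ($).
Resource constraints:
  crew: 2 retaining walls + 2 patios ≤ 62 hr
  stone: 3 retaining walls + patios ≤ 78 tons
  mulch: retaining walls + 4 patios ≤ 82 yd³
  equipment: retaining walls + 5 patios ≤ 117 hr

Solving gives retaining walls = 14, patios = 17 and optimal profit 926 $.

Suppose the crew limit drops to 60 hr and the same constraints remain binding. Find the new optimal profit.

At the optimum: crew uses 62 of 62 (binding); stone uses 59 of 78 (slack = 19); mulch uses 82 of 82 (binding); equipment uses 99 of 117 (slack = 18).
By complementary slackness, y = 0 for the non-binding constraints.
Dual feasibility on the basic columns requires 2·y_crew + 1·y_mulch = 20, 2·y_crew + 4·y_mulch = 38.
Solving: y_crew = 7, y_mulch = 6.
Δz = y_crew·Δb = 7 × (-2) = -14, so new z* = 926 − 14 = 912.

912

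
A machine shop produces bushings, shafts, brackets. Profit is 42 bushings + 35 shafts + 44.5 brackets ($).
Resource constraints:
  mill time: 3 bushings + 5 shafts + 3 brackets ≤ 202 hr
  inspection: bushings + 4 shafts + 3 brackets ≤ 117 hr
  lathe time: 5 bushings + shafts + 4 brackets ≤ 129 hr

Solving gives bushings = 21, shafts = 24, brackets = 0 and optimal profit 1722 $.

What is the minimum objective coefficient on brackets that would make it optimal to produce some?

Binding: inspection and lathe time. Non-binding: mill time (19 unused).
Since mill time is not tight, its dual is 0.
The binding rows give the dual system: 1·y_inspection + 5·y_lathe time = 42 and 4·y_inspection + 1·y_lathe time = 35.
This yields shadow prices y_inspection = 7, y_lathe time = 7.
brackets enters the basis when its profit ≥ yᵀa₃ = 7·3 + 7·4 = 49.

49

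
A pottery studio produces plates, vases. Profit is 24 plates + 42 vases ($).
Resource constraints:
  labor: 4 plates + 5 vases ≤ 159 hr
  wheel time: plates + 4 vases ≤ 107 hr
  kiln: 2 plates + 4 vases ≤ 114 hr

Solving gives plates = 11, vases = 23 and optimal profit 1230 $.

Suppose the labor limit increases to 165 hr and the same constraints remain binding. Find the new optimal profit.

At the optimum: labor uses 159 of 159 (binding); wheel time uses 103 of 107 (slack = 4); kiln uses 114 of 114 (binding).
Slack constraints have shadow price 0 (complementary slackness).
Dual feasibility on the basic columns requires 4·y_labor + 2·y_kiln = 24, 5·y_labor + 4·y_kiln = 42.
Solving: y_labor = 2, y_kiln = 8.
Δz = y_labor·Δb = 2 × (6) = 12, so new z* = 1230 + 12 = 1242.

1242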